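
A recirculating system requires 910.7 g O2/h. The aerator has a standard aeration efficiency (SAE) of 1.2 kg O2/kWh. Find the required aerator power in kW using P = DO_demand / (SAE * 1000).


SAE in g O2/kWh = 1.2 * 1000 = 1200 g/kWh
P = DO_demand / SAE_g = 910.7 / 1200 = 0.758917 kW

0.758917 kW


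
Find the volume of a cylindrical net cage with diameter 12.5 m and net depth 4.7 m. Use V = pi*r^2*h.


r = d/2 = 12.5/2 = 6.25 m
Base area = pi*r^2 = pi*6.25^2 = 122.71846 m^2
Volume = 122.71846 * 4.7 = 576.777 m^3

576.777 m^3


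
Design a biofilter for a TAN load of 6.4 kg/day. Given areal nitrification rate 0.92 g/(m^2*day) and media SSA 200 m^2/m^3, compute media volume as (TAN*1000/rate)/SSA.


A = 6.4*1000 / 0.92 = 6956.5217 m^2
V = 6956.5217 / 200 = 34.7826

34.7826 m^3


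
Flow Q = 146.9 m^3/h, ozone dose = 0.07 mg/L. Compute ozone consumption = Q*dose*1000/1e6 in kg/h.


O3 demand (mg/h) = Q * dose * 1000 = 146.9 * 0.07 * 1000 = 10283 mg/h
Convert mg to kg: 10283 / 1e6 = 0.010283 kg/h

0.010283 kg/h


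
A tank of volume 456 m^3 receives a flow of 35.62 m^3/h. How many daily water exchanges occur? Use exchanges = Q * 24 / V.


Daily flow volume = 35.62 m^3/h * 24 h = 854.88 m^3/day
Exchanges = daily flow / tank volume = 854.88 / 456 = 1.87474 exchanges/day

1.87474 exchanges/day


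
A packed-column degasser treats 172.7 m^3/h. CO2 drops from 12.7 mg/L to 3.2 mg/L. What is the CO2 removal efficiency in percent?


CO2_out / CO2_in = 3.2 / 12.7 = 0.2519685
Fraction remaining = 0.2519685
efficiency = (1 - 0.2519685) * 100 = 74.8032 %

74.8032 %


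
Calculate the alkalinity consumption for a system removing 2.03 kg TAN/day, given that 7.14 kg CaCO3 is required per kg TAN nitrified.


Alkalinity factor: 7.14 kg CaCO3 consumed per kg TAN nitrified
alk = 2.03 kg TAN * 7.14 = 14.4942 kg CaCO3/day

14.4942 kg CaCO3/day


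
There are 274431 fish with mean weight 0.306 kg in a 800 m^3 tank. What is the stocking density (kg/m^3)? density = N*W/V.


Total biomass = 274431 fish * 0.306 kg = 83975.886 kg
Density = total biomass / volume = 83975.886 / 800 = 104.97 kg/m^3

104.97 kg/m^3


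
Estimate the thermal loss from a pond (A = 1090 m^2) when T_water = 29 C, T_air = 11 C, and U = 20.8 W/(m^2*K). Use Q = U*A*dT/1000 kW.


Temperature difference dT = 29 - 11 = 18 K
Heat loss (W) = U * A * dT = 20.8 * 1090 * 18 = 408096 W
Convert to kW: 408096 / 1000 = 408.096 kW

408.096 kW


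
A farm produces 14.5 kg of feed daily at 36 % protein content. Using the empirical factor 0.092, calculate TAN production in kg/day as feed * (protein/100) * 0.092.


Protein in feed = 14.5 * 36/100 = 5.22 kg/day
TAN = protein * 0.092 = 5.22 * 0.092 = 0.48024 kg/day

0.48024 kg/day


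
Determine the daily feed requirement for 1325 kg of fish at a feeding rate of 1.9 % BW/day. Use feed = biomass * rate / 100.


Feeding rate fraction = 1.9% / 100 = 0.019
Daily feed = 1325 kg * 0.019 = 25.175 kg/day

25.175 kg/day


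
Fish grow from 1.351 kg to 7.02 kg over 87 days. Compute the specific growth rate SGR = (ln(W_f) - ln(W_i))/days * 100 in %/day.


ln(W_f) = ln(7.02) = 1.9487632
ln(W_i) = ln(1.351) = 0.30084506
ln(W_f) - ln(W_i) = 1.9487632 - 0.30084506 = 1.6479181
SGR = 1.6479181 / 87 * 100 = 1.89416 %/day

1.89416 %/day


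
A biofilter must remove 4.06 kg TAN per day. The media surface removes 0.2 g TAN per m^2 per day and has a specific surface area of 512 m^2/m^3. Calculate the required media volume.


A = 4.06*1000 / 0.2 = 20300 m^2
V = 20300 / 512 = 39.6484

39.6484 m^3


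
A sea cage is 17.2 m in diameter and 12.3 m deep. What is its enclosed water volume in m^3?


r = d/2 = 17.2/2 = 8.6 m
Base area = pi*r^2 = pi*8.6^2 = 232.35219 m^2
Volume = 232.35219 * 12.3 = 2857.93 m^3

2857.93 m^3


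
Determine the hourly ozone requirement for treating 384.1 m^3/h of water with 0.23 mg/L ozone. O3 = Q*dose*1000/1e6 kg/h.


O3 demand (mg/h) = Q * dose * 1000 = 384.1 * 0.23 * 1000 = 88343 mg/h
Convert mg to kg: 88343 / 1e6 = 0.088343 kg/h

0.088343 kg/h


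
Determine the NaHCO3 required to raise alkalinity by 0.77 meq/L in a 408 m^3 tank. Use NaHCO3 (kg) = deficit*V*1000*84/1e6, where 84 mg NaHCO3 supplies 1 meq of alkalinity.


Tank volume in L = 408 m^3 * 1000 = 408000 L
Total meq required = 0.77 meq/L * 408000 L = 314160 meq
NaHCO3 mass = 314160 meq * 84 mg/meq / 1e6 = 26.3894 kg

26.3894 kg


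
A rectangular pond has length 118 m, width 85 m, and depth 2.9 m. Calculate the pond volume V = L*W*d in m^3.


Base area = L * W = 118 * 85 = 10030 m^2
Volume = area * depth = 10030 * 2.9 = 29087 m^3

29087 m^3


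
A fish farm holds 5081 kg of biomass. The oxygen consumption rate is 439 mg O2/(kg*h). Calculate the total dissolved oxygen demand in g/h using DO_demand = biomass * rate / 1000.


Total O2 consumption (mg/h) = 5081 kg * 439 mg/(kg*h) = 2230559 mg/h
Convert to g/h: 2230559 / 1000 = 2230.559 g/h

2230.559 g/h


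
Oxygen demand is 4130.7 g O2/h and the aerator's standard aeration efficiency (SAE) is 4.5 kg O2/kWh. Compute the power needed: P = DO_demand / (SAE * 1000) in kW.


SAE in g O2/kWh = 4.5 * 1000 = 4500 g/kWh
P = DO_demand / SAE_g = 4130.7 / 4500 = 0.917933 kW

0.917933 kW


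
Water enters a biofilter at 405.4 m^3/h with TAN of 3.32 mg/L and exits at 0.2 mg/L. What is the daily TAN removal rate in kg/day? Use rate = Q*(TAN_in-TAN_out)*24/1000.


Concentration drop: TAN_in - TAN_out = 3.32 - 0.2 = 3.12 mg/L
Hourly TAN removed = Q * dTAN = 405.4 m^3/h * 3.12 mg/L = 1264.848 g/h  (m^3/h * mg/L = g/h)
Daily TAN removed = 1264.848 * 24 = 30356.352 g/day
Convert to kg/day: 30356.352 / 1000 = 30.356352 kg/day

30.356352 kg/day


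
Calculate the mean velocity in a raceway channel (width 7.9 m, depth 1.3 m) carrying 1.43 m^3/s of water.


Cross-sectional area = W * d = 7.9 * 1.3 = 10.27 m^2
Velocity = Q / A = 1.43 / 10.27 = 0.139241 m/s

0.139241 m/s


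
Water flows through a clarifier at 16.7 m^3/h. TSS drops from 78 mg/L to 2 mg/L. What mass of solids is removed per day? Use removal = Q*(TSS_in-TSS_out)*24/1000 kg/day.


Concentration drop: TSS_in - TSS_out = 78 - 2 = 76 mg/L
Hourly solids removed = Q * dTSS = 16.7 m^3/h * 76 mg/L = 1269.2 g/h  (m^3/h * mg/L = g/h)
Daily solids removed = 1269.2 * 24 = 30460.8 g/day
Convert g to kg: 30460.8 / 1000 = 30.4608 kg/day

30.4608 kg/day


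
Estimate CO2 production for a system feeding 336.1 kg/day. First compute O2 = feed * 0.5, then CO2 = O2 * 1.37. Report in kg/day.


O2 = 336.1 * 0.5 = 168.05
CO2 = 168.05 * 1.37 = 230.2285

230.2285 kg/day


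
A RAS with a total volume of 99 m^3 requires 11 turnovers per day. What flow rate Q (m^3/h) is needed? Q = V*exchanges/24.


Daily recirculation volume = 99 m^3 * 11 = 1089 m^3/day
Flow rate Q = daily volume / 24 h = 1089 / 24 = 45.375 m^3/h

45.375 m^3/h


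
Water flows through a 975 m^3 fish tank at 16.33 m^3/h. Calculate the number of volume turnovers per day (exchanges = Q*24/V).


Daily flow volume = 16.33 m^3/h * 24 h = 391.92 m^3/day
Exchanges = daily flow / tank volume = 391.92 / 975 = 0.401969 exchanges/day

0.401969 exchanges/day


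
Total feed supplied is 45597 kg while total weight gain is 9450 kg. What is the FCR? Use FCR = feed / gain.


FCR = feed consumed / weight gained
FCR = 45597 kg / 9450 kg = 4.82508

4.82508


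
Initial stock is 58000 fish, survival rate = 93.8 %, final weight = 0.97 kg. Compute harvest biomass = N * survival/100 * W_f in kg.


Survivors = 58000 * 93.8/100 = 54404 fish
Harvest biomass = survivors * W_f = 54404 * 0.97 = 52771.88 kg

52771.88 kg


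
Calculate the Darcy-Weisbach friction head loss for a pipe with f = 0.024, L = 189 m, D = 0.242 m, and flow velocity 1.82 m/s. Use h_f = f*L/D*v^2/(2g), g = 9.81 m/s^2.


v^2 = 1.82^2 = 3.3124 m^2/s^2
L/D = 189/0.242 = 780.99174
h_f = f*(L/D)*v^2/(2g) = 0.024 * 780.99174 * 3.3124 / 19.62 = 3.16447 m

3.16447 m


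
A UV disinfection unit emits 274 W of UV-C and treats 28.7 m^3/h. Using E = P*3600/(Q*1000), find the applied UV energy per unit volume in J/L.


Energy delivered per hour = 274 W * 3600 s = 986400 J/h
Volume treated per hour = 28.7 m^3/h * 1000 = 28700 L/h
dose = 986400 / 28700 = 34.3693 J/L

34.3693 J/L


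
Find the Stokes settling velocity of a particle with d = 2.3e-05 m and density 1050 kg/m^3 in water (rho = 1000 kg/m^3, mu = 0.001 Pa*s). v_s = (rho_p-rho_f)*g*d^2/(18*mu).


Density difference: rho_p - rho_f = 1050 - 1000 = 50 kg/m^3
d^2 = (2.3e-05)^2 = 5.29e-10 m^2
Numerator = (rho_p - rho_f) * g * d^2 = 50 * 9.81 * 5.29e-10 = 2.594745e-07
Denominator = 18 * mu = 18 * 0.001 = 0.018
v_s = 2.594745e-07 / 0.018 = 1.44152e-05 m/s
Check: Re = rho_f * v_s * d / mu = 1000 * 1.44152e-05 * 2.3e-05 / 0.001 = 3.32e-04 < 1, so Stokes' law applies.

1.44152e-05 m/s


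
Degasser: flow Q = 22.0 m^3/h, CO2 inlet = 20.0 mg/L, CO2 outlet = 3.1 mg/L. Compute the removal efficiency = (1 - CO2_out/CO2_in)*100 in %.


CO2_out / CO2_in = 3.1 / 20.0 = 0.155
Fraction remaining = 0.155
efficiency = (1 - 0.155) * 100 = 84.5 %

84.5 %


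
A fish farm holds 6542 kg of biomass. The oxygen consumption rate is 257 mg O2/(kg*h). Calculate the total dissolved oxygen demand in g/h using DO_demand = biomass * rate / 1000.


Total O2 consumption (mg/h) = 6542 kg * 257 mg/(kg*h) = 1681294 mg/h
Convert to g/h: 1681294 / 1000 = 1681.294 g/h

1681.294 g/h


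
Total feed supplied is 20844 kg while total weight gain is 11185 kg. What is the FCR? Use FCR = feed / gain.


FCR = feed consumed / weight gained
FCR = 20844 kg / 11185 kg = 1.86357

1.86357


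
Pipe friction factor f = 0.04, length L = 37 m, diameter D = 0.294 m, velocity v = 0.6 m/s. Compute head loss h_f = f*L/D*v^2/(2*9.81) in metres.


v^2 = 0.6^2 = 0.36 m^2/s^2
L/D = 37/0.294 = 125.85034
h_f = f*(L/D)*v^2/(2g) = 0.04 * 125.85034 * 0.36 / 19.62 = 0.0923672 m

0.0923672 m


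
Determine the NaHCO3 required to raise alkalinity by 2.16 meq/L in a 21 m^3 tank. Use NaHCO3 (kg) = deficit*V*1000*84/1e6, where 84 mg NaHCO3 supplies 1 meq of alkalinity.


Tank volume in L = 21 m^3 * 1000 = 21000 L
Total meq required = 2.16 meq/L * 21000 L = 45360 meq
NaHCO3 mass = 45360 meq * 84 mg/meq / 1e6 = 3.81024 kg

3.81024 kg


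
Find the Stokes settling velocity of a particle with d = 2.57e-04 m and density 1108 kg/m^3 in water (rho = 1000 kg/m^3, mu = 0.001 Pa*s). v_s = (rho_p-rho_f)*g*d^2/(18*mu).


Density difference: rho_p - rho_f = 1108 - 1000 = 108 kg/m^3
d^2 = (2.57e-04)^2 = 6.6049e-08 m^2
Numerator = (rho_p - rho_f) * g * d^2 = 108 * 9.81 * 6.6049e-08 = 6.9977595e-05
Denominator = 18 * mu = 18 * 0.001 = 0.018
v_s = 6.9977595e-05 / 0.018 = 0.00388764 m/s
Check: Re = rho_f * v_s * d / mu = 1000 * 0.00388764 * 2.57e-04 / 0.001 = 0.999 < 1, so Stokes' law applies.

0.00388764 m/s


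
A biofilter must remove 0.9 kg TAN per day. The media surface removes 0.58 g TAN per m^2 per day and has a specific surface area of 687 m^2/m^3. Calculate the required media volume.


A = 0.9*1000 / 0.58 = 1551.7241 m^2
V = 1551.7241 / 687 = 2.2587

2.2587 m^3


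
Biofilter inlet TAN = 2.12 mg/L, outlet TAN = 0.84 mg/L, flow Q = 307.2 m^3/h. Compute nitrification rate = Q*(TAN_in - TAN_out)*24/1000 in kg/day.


Concentration drop: TAN_in - TAN_out = 2.12 - 0.84 = 1.28 mg/L
Hourly TAN removed = Q * dTAN = 307.2 m^3/h * 1.28 mg/L = 393.216 g/h  (m^3/h * mg/L = g/h)
Daily TAN removed = 393.216 * 24 = 9437.184 g/day
Convert to kg/day: 9437.184 / 1000 = 9.437184 kg/day

9.437184 kg/day


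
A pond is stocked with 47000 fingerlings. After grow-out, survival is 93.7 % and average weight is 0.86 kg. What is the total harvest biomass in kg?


Survivors = 47000 * 93.7/100 = 44039 fish
Harvest biomass = survivors * W_f = 44039 * 0.86 = 37873.54 kg

37873.54 kg


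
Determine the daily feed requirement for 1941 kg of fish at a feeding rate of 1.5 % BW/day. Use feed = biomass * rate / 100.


Feeding rate fraction = 1.5% / 100 = 0.015
Daily feed = 1941 kg * 0.015 = 29.115 kg/day

29.115 kg/day


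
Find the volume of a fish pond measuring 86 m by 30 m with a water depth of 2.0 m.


Base area = L * W = 86 * 30 = 2580 m^2
Volume = area * depth = 2580 * 2.0 = 5160 m^3

5160 m^3


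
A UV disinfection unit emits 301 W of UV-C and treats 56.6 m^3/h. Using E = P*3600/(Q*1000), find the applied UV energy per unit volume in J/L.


Energy delivered per hour = 301 W * 3600 s = 1083600 J/h
Volume treated per hour = 56.6 m^3/h * 1000 = 56600 L/h
dose = 1083600 / 56600 = 19.1449 J/L

19.1449 J/L


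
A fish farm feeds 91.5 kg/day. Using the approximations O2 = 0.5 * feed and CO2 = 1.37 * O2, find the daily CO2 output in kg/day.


O2 = 91.5 * 0.5 = 45.75
CO2 = 45.75 * 1.37 = 62.6775

62.6775 kg/day


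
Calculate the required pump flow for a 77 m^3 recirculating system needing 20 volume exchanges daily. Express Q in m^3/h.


Daily recirculation volume = 77 m^3 * 20 = 1540 m^3/day
Flow rate Q = daily volume / 24 h = 1540 / 24 = 64.1667 m^3/h

64.1667 m^3/h


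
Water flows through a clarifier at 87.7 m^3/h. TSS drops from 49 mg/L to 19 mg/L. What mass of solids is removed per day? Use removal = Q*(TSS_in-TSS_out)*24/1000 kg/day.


Concentration drop: TSS_in - TSS_out = 49 - 19 = 30 mg/L
Hourly solids removed = Q * dTSS = 87.7 m^3/h * 30 mg/L = 2631 g/h  (m^3/h * mg/L = g/h)
Daily solids removed = 2631 * 24 = 63144 g/day
Convert g to kg: 63144 / 1000 = 63.144 kg/day

63.144 kg/day


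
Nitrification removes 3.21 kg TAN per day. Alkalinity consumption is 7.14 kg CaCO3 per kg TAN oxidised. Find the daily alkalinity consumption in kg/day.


Alkalinity factor: 7.14 kg CaCO3 consumed per kg TAN nitrified
alk = 3.21 kg TAN * 7.14 = 22.9194 kg CaCO3/day

22.9194 kg CaCO3/day


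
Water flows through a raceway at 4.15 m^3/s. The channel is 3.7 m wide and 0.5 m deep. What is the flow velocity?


Cross-sectional area = W * d = 3.7 * 0.5 = 1.85 m^2
Velocity = Q / A = 4.15 / 1.85 = 2.24324 m/s

2.24324 m/s


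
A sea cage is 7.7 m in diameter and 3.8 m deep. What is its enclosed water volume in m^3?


r = d/2 = 7.7/2 = 3.85 m
Base area = pi*r^2 = pi*3.85^2 = 46.566257 m^2
Volume = 46.566257 * 3.8 = 176.952 m^3

176.952 m^3


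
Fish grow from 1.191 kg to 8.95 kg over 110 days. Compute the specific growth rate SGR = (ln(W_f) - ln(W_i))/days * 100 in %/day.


ln(W_f) = ln(8.95) = 2.1916535
ln(W_i) = ln(1.191) = 0.17479329
ln(W_f) - ln(W_i) = 2.1916535 - 0.17479329 = 2.0168602
SGR = 2.0168602 / 110 * 100 = 1.83351 %/day

1.83351 %/day


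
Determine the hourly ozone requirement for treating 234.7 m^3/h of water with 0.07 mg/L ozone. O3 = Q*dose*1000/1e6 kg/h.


O3 demand (mg/h) = Q * dose * 1000 = 234.7 * 0.07 * 1000 = 16429 mg/h
Convert mg to kg: 16429 / 1e6 = 0.016429 kg/h

0.016429 kg/h


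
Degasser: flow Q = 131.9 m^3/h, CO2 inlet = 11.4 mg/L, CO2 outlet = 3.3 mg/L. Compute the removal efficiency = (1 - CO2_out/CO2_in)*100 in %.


CO2_out / CO2_in = 3.3 / 11.4 = 0.28947368
Fraction remaining = 0.28947368
efficiency = (1 - 0.28947368) * 100 = 71.0526 %

71.0526 %


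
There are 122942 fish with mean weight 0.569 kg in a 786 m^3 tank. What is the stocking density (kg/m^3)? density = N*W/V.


Total biomass = 122942 fish * 0.569 kg = 69953.998 kg
Density = total biomass / volume = 69953.998 / 786 = 89 kg/m^3

89 kg/m^3


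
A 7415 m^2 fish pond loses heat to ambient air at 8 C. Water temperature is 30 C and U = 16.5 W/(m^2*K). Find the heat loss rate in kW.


Temperature difference dT = 30 - 8 = 22 K
Heat loss (W) = U * A * dT = 16.5 * 7415 * 22 = 2691645 W
Convert to kW: 2691645 / 1000 = 2691.645 kW

2691.645 kW


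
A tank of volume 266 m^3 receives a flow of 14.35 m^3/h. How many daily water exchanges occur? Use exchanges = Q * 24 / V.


Daily flow volume = 14.35 m^3/h * 24 h = 344.4 m^3/day
Exchanges = daily flow / tank volume = 344.4 / 266 = 1.29474 exchanges/day

1.29474 exchanges/day


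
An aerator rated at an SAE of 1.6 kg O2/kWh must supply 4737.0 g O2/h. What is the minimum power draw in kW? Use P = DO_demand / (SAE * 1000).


SAE in g O2/kWh = 1.6 * 1000 = 1600 g/kWh
P = DO_demand / SAE_g = 4737.0 / 1600 = 2.96062 kW

2.96062 kW


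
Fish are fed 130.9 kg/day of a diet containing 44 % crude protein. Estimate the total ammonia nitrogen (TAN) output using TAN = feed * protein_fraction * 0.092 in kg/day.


Protein in feed = 130.9 * 44/100 = 57.596 kg/day
TAN = protein * 0.092 = 57.596 * 0.092 = 5.298832 kg/day

5.298832 kg/day


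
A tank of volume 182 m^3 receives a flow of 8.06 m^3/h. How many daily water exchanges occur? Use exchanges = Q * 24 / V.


Daily flow volume = 8.06 m^3/h * 24 h = 193.44 m^3/day
Exchanges = daily flow / tank volume = 193.44 / 182 = 1.06286 exchanges/day

1.06286 exchanges/day


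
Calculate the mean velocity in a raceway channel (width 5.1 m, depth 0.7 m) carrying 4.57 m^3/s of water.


Cross-sectional area = W * d = 5.1 * 0.7 = 3.57 m^2
Velocity = Q / A = 4.57 / 3.57 = 1.28011 m/s

1.28011 m/s


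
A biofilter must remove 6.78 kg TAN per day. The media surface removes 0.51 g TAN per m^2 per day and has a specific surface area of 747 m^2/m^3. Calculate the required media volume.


A = 6.78*1000 / 0.51 = 13294.118 m^2
V = 13294.118 / 747 = 17.7967

17.7967 m^3


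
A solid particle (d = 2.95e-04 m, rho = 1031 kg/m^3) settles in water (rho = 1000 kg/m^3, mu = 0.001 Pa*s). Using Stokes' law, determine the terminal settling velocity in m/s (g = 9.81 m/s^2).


Density difference: rho_p - rho_f = 1031 - 1000 = 31 kg/m^3
d^2 = (2.95e-04)^2 = 8.7025e-08 m^2
Numerator = (rho_p - rho_f) * g * d^2 = 31 * 9.81 * 8.7025e-08 = 2.6465173e-05
Denominator = 18 * mu = 18 * 0.001 = 0.018
v_s = 2.6465173e-05 / 0.018 = 0.00147029 m/s
Check: Re = rho_f * v_s * d / mu = 1000 * 0.00147029 * 2.95e-04 / 0.001 = 0.434 < 1, so Stokes' law applies.

0.00147029 m/s


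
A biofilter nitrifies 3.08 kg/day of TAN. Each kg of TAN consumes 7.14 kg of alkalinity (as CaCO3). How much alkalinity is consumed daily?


Alkalinity factor: 7.14 kg CaCO3 consumed per kg TAN nitrified
alk = 3.08 kg TAN * 7.14 = 21.9912 kg CaCO3/day

21.9912 kg CaCO3/day


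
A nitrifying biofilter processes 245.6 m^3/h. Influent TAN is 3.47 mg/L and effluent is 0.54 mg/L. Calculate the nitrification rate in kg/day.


Concentration drop: TAN_in - TAN_out = 3.47 - 0.54 = 2.93 mg/L
Hourly TAN removed = Q * dTAN = 245.6 m^3/h * 2.93 mg/L = 719.608 g/h  (m^3/h * mg/L = g/h)
Daily TAN removed = 719.608 * 24 = 17270.592 g/day
Convert to kg/day: 17270.592 / 1000 = 17.270592 kg/day

17.270592 kg/day


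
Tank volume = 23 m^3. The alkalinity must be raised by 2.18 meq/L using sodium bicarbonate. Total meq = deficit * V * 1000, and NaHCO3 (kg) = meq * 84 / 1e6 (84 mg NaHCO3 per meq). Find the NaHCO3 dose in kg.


Tank volume in L = 23 m^3 * 1000 = 23000 L
Total meq required = 2.18 meq/L * 23000 L = 50140 meq
NaHCO3 mass = 50140 meq * 84 mg/meq / 1e6 = 4.21176 kg

4.21176 kg


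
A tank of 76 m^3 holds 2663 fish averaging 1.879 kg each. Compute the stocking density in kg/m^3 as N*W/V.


Total biomass = 2663 fish * 1.879 kg = 5003.777 kg
Density = total biomass / volume = 5003.777 / 76 = 65.8392 kg/m^3

65.8392 kg/m^3


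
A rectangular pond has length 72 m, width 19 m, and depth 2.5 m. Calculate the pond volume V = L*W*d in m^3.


Base area = L * W = 72 * 19 = 1368 m^2
Volume = area * depth = 1368 * 2.5 = 3420 m^3

3420 m^3


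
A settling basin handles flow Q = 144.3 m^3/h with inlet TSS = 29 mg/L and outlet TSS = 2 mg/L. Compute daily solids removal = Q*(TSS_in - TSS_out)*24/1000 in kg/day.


Concentration drop: TSS_in - TSS_out = 29 - 2 = 27 mg/L
Hourly solids removed = Q * dTSS = 144.3 m^3/h * 27 mg/L = 3896.1 g/h  (m^3/h * mg/L = g/h)
Daily solids removed = 3896.1 * 24 = 93506.4 g/day
Convert g to kg: 93506.4 / 1000 = 93.5064 kg/day

93.5064 kg/day


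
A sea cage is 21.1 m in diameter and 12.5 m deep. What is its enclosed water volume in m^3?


r = d/2 = 21.1/2 = 10.55 m
Base area = pi*r^2 = pi*10.55^2 = 349.66712 m^2
Volume = 349.66712 * 12.5 = 4370.84 m^3

4370.84 m^3


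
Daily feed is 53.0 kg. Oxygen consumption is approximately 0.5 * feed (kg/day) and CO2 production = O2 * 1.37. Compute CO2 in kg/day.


O2 = 53.0 * 0.5 = 26.5
CO2 = 26.5 * 1.37 = 36.305

36.305 kg/day


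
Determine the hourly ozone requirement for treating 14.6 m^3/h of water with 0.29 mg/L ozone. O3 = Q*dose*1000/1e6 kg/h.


O3 demand (mg/h) = Q * dose * 1000 = 14.6 * 0.29 * 1000 = 4234 mg/h
Convert mg to kg: 4234 / 1e6 = 0.004234 kg/h

0.004234 kg/h


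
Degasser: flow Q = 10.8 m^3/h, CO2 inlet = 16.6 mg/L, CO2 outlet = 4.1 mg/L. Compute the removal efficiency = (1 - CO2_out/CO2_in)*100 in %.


CO2_out / CO2_in = 4.1 / 16.6 = 0.24698795
Fraction remaining = 0.24698795
efficiency = (1 - 0.24698795) * 100 = 75.3012 %

75.3012 %


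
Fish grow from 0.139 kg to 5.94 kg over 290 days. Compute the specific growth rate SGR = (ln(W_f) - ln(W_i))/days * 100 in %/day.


ln(W_f) = ln(5.94) = 1.7817091
ln(W_i) = ln(0.139) = -1.9732813
ln(W_f) - ln(W_i) = 1.7817091 - -1.9732813 = 3.7549904
SGR = 3.7549904 / 290 * 100 = 1.29482 %/day

1.29482 %/day


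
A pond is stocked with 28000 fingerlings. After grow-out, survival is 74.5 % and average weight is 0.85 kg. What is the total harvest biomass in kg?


Survivors = 28000 * 74.5/100 = 20860 fish
Harvest biomass = survivors * W_f = 20860 * 0.85 = 17731 kg

17731 kg


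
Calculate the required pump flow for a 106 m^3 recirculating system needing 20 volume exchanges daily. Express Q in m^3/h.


Daily recirculation volume = 106 m^3 * 20 = 2120 m^3/day
Flow rate Q = daily volume / 24 h = 2120 / 24 = 88.3333 m^3/h

88.3333 m^3/h


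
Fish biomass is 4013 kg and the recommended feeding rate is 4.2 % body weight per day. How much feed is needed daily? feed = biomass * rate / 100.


Feeding rate fraction = 4.2% / 100 = 0.042
Daily feed = 4013 kg * 0.042 = 168.546 kg/day

168.546 kg/day


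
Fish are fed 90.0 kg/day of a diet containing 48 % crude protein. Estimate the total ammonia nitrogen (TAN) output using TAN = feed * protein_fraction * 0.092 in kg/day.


Protein in feed = 90.0 * 48/100 = 43.2 kg/day
TAN = protein * 0.092 = 43.2 * 0.092 = 3.9744 kg/day

3.9744 kg/day


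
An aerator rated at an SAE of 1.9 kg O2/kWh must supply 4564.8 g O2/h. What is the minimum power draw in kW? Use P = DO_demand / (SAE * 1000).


SAE in g O2/kWh = 1.9 * 1000 = 1900 g/kWh
P = DO_demand / SAE_g = 4564.8 / 1900 = 2.40253 kW

2.40253 kW


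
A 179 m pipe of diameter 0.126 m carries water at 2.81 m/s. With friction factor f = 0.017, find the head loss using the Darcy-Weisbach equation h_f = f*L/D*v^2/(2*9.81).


v^2 = 2.81^2 = 7.8961 m^2/s^2
L/D = 179/0.126 = 1420.6349
h_f = f*(L/D)*v^2/(2g) = 0.017 * 1420.6349 * 7.8961 / 19.62 = 9.71952 m

9.71952 m


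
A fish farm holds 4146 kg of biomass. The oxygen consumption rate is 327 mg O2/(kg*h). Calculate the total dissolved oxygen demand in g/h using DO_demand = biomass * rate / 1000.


Total O2 consumption (mg/h) = 4146 kg * 327 mg/(kg*h) = 1355742 mg/h
Convert to g/h: 1355742 / 1000 = 1355.742 g/h

1355.742 g/h


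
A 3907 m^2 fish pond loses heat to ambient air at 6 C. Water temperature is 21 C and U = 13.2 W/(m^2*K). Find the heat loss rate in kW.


Temperature difference dT = 21 - 6 = 15 K
Heat loss (W) = U * A * dT = 13.2 * 3907 * 15 = 773586 W
Convert to kW: 773586 / 1000 = 773.586 kW

773.586 kW


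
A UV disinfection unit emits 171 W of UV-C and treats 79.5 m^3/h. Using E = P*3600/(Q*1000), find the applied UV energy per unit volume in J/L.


Energy delivered per hour = 171 W * 3600 s = 615600 J/h
Volume treated per hour = 79.5 m^3/h * 1000 = 79500 L/h
dose = 615600 / 79500 = 7.7434 J/L

7.7434 J/L


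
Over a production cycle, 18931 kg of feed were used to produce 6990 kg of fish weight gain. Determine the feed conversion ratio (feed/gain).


FCR = feed consumed / weight gained
FCR = 18931 kg / 6990 kg = 2.7083

2.7083


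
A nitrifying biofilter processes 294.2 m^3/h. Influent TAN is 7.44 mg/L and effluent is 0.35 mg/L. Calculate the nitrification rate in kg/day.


Concentration drop: TAN_in - TAN_out = 7.44 - 0.35 = 7.09 mg/L
Hourly TAN removed = Q * dTAN = 294.2 m^3/h * 7.09 mg/L = 2085.878 g/h  (m^3/h * mg/L = g/h)
Daily TAN removed = 2085.878 * 24 = 50061.072 g/day
Convert to kg/day: 50061.072 / 1000 = 50.061072 kg/day

50.061072 kg/day


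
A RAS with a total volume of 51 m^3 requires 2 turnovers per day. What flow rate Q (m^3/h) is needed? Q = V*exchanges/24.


Daily recirculation volume = 51 m^3 * 2 = 102 m^3/day
Flow rate Q = daily volume / 24 h = 102 / 24 = 4.25 m^3/h

4.25 m^3/h


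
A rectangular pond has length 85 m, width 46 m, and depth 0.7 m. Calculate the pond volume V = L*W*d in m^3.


Base area = L * W = 85 * 46 = 3910 m^2
Volume = area * depth = 3910 * 0.7 = 2737 m^3

2737 m^3


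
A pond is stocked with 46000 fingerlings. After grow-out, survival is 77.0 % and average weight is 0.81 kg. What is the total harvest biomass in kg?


Survivors = 46000 * 77.0/100 = 35420 fish
Harvest biomass = survivors * W_f = 35420 * 0.81 = 28690.2 kg

28690.2 kg


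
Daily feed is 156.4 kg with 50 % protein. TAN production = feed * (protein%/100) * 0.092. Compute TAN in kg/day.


Protein in feed = 156.4 * 50/100 = 78.2 kg/day
TAN = protein * 0.092 = 78.2 * 0.092 = 7.1944 kg/day

7.1944 kg/day


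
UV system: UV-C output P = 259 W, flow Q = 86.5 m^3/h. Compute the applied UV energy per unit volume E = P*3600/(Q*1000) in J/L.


Energy delivered per hour = 259 W * 3600 s = 932400 J/h
Volume treated per hour = 86.5 m^3/h * 1000 = 86500 L/h
dose = 932400 / 86500 = 10.7792 J/L

10.7792 J/L


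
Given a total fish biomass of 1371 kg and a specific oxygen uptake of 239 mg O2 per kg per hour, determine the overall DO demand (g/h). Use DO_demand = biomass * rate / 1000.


Total O2 consumption (mg/h) = 1371 kg * 239 mg/(kg*h) = 327669 mg/h
Convert to g/h: 327669 / 1000 = 327.669 g/h

327.669 g/h


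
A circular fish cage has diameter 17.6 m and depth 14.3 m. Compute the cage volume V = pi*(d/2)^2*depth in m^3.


r = d/2 = 17.6/2 = 8.8 m
Base area = pi*r^2 = pi*8.8^2 = 243.28494 m^2
Volume = 243.28494 * 14.3 = 3478.97 m^3

3478.97 m^3


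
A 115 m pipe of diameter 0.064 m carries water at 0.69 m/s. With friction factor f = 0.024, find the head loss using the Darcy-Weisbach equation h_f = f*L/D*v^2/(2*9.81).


v^2 = 0.69^2 = 0.4761 m^2/s^2
L/D = 115/0.064 = 1796.875
h_f = f*(L/D)*v^2/(2g) = 0.024 * 1796.875 * 0.4761 / 19.62 = 1.04647 m

1.04647 m


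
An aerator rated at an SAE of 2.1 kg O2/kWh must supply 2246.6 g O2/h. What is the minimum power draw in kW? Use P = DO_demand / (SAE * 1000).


SAE in g O2/kWh = 2.1 * 1000 = 2100 g/kWh
P = DO_demand / SAE_g = 2246.6 / 2100 = 1.06981 kW

1.06981 kW


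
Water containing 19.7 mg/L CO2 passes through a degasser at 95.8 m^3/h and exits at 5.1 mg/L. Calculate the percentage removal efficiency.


CO2_out / CO2_in = 5.1 / 19.7 = 0.25888325
Fraction remaining = 0.25888325
efficiency = (1 - 0.25888325) * 100 = 74.1117 %

74.1117 %


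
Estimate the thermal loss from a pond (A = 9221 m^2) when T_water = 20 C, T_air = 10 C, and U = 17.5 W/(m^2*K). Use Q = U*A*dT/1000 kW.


Temperature difference dT = 20 - 10 = 10 K
Heat loss (W) = U * A * dT = 17.5 * 9221 * 10 = 1613675 W
Convert to kW: 1613675 / 1000 = 1613.675 kW

1613.675 kW


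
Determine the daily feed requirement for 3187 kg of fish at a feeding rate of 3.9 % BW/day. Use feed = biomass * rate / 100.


Feeding rate fraction = 3.9% / 100 = 0.039
Daily feed = 3187 kg * 0.039 = 124.293 kg/day

124.293 kg/day


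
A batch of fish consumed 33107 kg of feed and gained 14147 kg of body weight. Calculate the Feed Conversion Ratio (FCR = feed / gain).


FCR = feed consumed / weight gained
FCR = 33107 kg / 14147 kg = 2.34021

2.34021


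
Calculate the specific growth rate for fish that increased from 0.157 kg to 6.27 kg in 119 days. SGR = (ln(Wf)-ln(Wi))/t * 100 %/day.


ln(W_f) = ln(6.27) = 1.8357764
ln(W_i) = ln(0.157) = -1.8515095
ln(W_f) - ln(W_i) = 1.8357764 - -1.8515095 = 3.6872859
SGR = 3.6872859 / 119 * 100 = 3.09856 %/day

3.09856 %/day


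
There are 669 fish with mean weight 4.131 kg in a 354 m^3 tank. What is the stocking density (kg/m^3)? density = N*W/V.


Total biomass = 669 fish * 4.131 kg = 2763.639 kg
Density = total biomass / volume = 2763.639 / 354 = 7.80689 kg/m^3

7.80689 kg/m^3


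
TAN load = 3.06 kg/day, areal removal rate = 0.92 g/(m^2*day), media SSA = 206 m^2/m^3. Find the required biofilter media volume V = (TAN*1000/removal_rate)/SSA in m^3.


A = 3.06*1000 / 0.92 = 3326.087 m^2
V = 3326.087 / 206 = 16.1461

16.1461 m^3


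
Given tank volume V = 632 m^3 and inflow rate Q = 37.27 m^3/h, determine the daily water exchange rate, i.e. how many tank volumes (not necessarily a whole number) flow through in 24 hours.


Daily flow volume = 37.27 m^3/h * 24 h = 894.48 m^3/day
Exchanges = daily flow / tank volume = 894.48 / 632 = 1.41532 exchanges/day

1.41532 exchanges/day


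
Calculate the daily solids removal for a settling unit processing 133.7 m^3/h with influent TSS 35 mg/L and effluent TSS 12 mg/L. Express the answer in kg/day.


Concentration drop: TSS_in - TSS_out = 35 - 12 = 23 mg/L
Hourly solids removed = Q * dTSS = 133.7 m^3/h * 23 mg/L = 3075.1 g/h  (m^3/h * mg/L = g/h)
Daily solids removed = 3075.1 * 24 = 73802.4 g/day
Convert g to kg: 73802.4 / 1000 = 73.8024 kg/day

73.8024 kg/day


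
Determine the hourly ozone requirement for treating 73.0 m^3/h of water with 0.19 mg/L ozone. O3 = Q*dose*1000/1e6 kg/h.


O3 demand (mg/h) = Q * dose * 1000 = 73.0 * 0.19 * 1000 = 13870 mg/h
Convert mg to kg: 13870 / 1e6 = 0.01387 kg/h

0.01387 kg/h


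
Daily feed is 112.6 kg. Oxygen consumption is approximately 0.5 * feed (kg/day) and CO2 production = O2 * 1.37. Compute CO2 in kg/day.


O2 = 112.6 * 0.5 = 56.3
CO2 = 56.3 * 1.37 = 77.131

77.131 kg/day


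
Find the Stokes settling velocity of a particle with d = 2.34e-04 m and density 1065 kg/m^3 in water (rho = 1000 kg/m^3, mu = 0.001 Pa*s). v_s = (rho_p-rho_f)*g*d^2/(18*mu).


Density difference: rho_p - rho_f = 1065 - 1000 = 65 kg/m^3
d^2 = (2.34e-04)^2 = 5.4756e-08 m^2
Numerator = (rho_p - rho_f) * g * d^2 = 65 * 9.81 * 5.4756e-08 = 3.4915163e-05
Denominator = 18 * mu = 18 * 0.001 = 0.018
v_s = 3.4915163e-05 / 0.018 = 0.00193973 m/s
Check: Re = rho_f * v_s * d / mu = 1000 * 0.00193973 * 2.34e-04 / 0.001 = 0.454 < 1, so Stokes' law applies.

0.00193973 m/s


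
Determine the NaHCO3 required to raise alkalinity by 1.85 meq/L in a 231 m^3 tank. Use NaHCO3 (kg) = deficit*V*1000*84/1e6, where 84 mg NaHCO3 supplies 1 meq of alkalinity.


Tank volume in L = 231 m^3 * 1000 = 231000 L
Total meq required = 1.85 meq/L * 231000 L = 427350 meq
NaHCO3 mass = 427350 meq * 84 mg/meq / 1e6 = 35.8974 kg

35.8974 kg


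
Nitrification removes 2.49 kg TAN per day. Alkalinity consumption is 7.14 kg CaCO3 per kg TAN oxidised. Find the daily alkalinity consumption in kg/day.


Alkalinity factor: 7.14 kg CaCO3 consumed per kg TAN nitrified
alk = 2.49 kg TAN * 7.14 = 17.7786 kg CaCO3/day

17.7786 kg CaCO3/day


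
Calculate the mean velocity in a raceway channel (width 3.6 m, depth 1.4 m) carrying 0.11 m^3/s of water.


Cross-sectional area = W * d = 3.6 * 1.4 = 5.04 m^2
Velocity = Q / A = 0.11 / 5.04 = 0.0218254 m/s

0.0218254 m/s


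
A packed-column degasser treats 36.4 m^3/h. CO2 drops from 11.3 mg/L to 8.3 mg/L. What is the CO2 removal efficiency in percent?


CO2_out / CO2_in = 8.3 / 11.3 = 0.73451327
Fraction remaining = 0.73451327
efficiency = (1 - 0.73451327) * 100 = 26.5487 %

26.5487 %


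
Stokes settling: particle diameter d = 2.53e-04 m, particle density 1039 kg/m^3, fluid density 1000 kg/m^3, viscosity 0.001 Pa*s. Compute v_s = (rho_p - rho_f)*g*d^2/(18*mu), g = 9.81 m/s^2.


Density difference: rho_p - rho_f = 1039 - 1000 = 39 kg/m^3
d^2 = (2.53e-04)^2 = 6.4009e-08 m^2
Numerator = (rho_p - rho_f) * g * d^2 = 39 * 9.81 * 6.4009e-08 = 2.4489203e-05
Denominator = 18 * mu = 18 * 0.001 = 0.018
v_s = 2.4489203e-05 / 0.018 = 0.00136051 m/s
Check: Re = rho_f * v_s * d / mu = 1000 * 0.00136051 * 2.53e-04 / 0.001 = 0.344 < 1, so Stokes' law applies.

0.00136051 m/s


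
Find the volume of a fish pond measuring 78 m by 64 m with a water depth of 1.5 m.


Base area = L * W = 78 * 64 = 4992 m^2
Volume = area * depth = 4992 * 1.5 = 7488 m^3

7488 m^3


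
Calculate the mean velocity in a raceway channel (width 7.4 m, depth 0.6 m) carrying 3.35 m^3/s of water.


Cross-sectional area = W * d = 7.4 * 0.6 = 4.44 m^2
Velocity = Q / A = 3.35 / 4.44 = 0.754505 m/s

0.754505 m/s


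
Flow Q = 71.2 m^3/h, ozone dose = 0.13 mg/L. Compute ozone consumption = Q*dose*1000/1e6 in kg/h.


O3 demand (mg/h) = Q * dose * 1000 = 71.2 * 0.13 * 1000 = 9256 mg/h
Convert mg to kg: 9256 / 1e6 = 0.009256 kg/h

0.009256 kg/h


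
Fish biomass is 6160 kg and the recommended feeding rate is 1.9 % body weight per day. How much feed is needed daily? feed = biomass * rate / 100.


Feeding rate fraction = 1.9% / 100 = 0.019
Daily feed = 6160 kg * 0.019 = 117.04 kg/day

117.04 kg/day


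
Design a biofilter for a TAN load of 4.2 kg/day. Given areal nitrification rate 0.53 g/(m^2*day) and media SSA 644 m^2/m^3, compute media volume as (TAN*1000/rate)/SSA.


A = 4.2*1000 / 0.53 = 7924.5283 m^2
V = 7924.5283 / 644 = 12.3052

12.3052 m^3


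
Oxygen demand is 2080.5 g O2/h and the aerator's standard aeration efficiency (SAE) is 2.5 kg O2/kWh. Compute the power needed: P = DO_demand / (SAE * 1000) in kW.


SAE in g O2/kWh = 2.5 * 1000 = 2500 g/kWh
P = DO_demand / SAE_g = 2080.5 / 2500 = 0.8322 kW

0.8322 kW


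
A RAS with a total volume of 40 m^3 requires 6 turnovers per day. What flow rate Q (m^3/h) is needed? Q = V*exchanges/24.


Daily recirculation volume = 40 m^3 * 6 = 240 m^3/day
Flow rate Q = daily volume / 24 h = 240 / 24 = 10 m^3/h

10 m^3/h


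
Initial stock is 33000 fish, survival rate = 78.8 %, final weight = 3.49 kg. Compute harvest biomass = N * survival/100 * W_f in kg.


Survivors = 33000 * 78.8/100 = 26004 fish
Harvest biomass = survivors * W_f = 26004 * 3.49 = 90753.96 kg

90753.96 kg


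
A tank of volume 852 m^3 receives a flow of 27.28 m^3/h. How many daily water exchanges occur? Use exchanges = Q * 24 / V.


Daily flow volume = 27.28 m^3/h * 24 h = 654.72 m^3/day
Exchanges = daily flow / tank volume = 654.72 / 852 = 0.768451 exchanges/day

0.768451 exchanges/day


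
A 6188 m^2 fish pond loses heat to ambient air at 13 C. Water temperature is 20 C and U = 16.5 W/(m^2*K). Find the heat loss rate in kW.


Temperature difference dT = 20 - 13 = 7 K
Heat loss (W) = U * A * dT = 16.5 * 6188 * 7 = 714714 W
Convert to kW: 714714 / 1000 = 714.714 kW

714.714 kW


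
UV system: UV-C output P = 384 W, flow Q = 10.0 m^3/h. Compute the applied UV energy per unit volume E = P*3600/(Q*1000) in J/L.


Energy delivered per hour = 384 W * 3600 s = 1382400 J/h
Volume treated per hour = 10.0 m^3/h * 1000 = 10000 L/h
dose = 1382400 / 10000 = 138.24 J/L

138.24 J/L


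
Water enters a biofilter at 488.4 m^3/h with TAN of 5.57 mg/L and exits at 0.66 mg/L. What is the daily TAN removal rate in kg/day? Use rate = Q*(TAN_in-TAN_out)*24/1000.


Concentration drop: TAN_in - TAN_out = 5.57 - 0.66 = 4.91 mg/L
Hourly TAN removed = Q * dTAN = 488.4 m^3/h * 4.91 mg/L = 2398.044 g/h  (m^3/h * mg/L = g/h)
Daily TAN removed = 2398.044 * 24 = 57553.056 g/day
Convert to kg/day: 57553.056 / 1000 = 57.553056 kg/day

57.553056 kg/day


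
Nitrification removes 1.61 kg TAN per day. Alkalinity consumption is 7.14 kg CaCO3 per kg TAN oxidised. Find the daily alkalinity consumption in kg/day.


Alkalinity factor: 7.14 kg CaCO3 consumed per kg TAN nitrified
alk = 1.61 kg TAN * 7.14 = 11.4954 kg CaCO3/day

11.4954 kg CaCO3/day


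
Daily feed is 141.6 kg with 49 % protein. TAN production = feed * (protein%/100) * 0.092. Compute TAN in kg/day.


Protein in feed = 141.6 * 49/100 = 69.384 kg/day
TAN = protein * 0.092 = 69.384 * 0.092 = 6.383328 kg/day

6.383328 kg/day


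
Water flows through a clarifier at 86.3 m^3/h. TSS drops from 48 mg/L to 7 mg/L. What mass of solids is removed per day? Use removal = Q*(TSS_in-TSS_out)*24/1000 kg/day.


Concentration drop: TSS_in - TSS_out = 48 - 7 = 41 mg/L
Hourly solids removed = Q * dTSS = 86.3 m^3/h * 41 mg/L = 3538.3 g/h  (m^3/h * mg/L = g/h)
Daily solids removed = 3538.3 * 24 = 84919.2 g/day
Convert g to kg: 84919.2 / 1000 = 84.9192 kg/day

84.9192 kg/day


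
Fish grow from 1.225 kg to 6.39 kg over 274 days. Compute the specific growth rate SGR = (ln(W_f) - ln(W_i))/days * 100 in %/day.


ln(W_f) = ln(6.39) = 1.8547343
ln(W_i) = ln(1.225) = 0.20294084
ln(W_f) - ln(W_i) = 1.8547343 - 0.20294084 = 1.6517935
SGR = 1.6517935 / 274 * 100 = 0.602844 %/day

0.602844 %/day


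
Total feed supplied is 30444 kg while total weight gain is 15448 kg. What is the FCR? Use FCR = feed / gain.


FCR = feed consumed / weight gained
FCR = 30444 kg / 15448 kg = 1.97074

1.97074


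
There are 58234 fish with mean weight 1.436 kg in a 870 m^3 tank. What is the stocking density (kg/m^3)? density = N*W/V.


Total biomass = 58234 fish * 1.436 kg = 83624.024 kg
Density = total biomass / volume = 83624.024 / 870 = 96.1196 kg/m^3

96.1196 kg/m^3


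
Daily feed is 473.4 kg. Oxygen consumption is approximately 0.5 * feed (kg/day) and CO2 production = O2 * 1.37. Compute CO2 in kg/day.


O2 = 473.4 * 0.5 = 236.7
CO2 = 236.7 * 1.37 = 324.279

324.279 kg/day


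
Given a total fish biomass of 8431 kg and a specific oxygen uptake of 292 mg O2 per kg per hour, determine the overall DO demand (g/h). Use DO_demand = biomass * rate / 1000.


Total O2 consumption (mg/h) = 8431 kg * 292 mg/(kg*h) = 2461852 mg/h
Convert to g/h: 2461852 / 1000 = 2461.852 g/h

2461.852 g/h


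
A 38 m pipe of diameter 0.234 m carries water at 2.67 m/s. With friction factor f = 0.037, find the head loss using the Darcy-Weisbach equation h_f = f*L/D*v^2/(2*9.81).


v^2 = 2.67^2 = 7.1289 m^2/s^2
L/D = 38/0.234 = 162.39316
h_f = f*(L/D)*v^2/(2g) = 0.037 * 162.39316 * 7.1289 / 19.62 = 2.1832 m

2.1832 m


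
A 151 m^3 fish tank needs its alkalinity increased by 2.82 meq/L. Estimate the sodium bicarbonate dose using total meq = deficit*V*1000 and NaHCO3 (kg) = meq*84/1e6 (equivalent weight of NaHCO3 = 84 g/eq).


Tank volume in L = 151 m^3 * 1000 = 151000 L
Total meq required = 2.82 meq/L * 151000 L = 425820 meq
NaHCO3 mass = 425820 meq * 84 mg/meq / 1e6 = 35.7689 kg

35.7689 kg


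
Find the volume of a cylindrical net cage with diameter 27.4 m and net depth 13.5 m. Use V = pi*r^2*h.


r = d/2 = 27.4/2 = 13.7 m
Base area = pi*r^2 = pi*13.7^2 = 589.64553 m^2
Volume = 589.64553 * 13.5 = 7960.21 m^3

7960.21 m^3


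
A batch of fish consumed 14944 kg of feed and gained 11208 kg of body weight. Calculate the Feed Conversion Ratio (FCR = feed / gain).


FCR = feed consumed / weight gained
FCR = 14944 kg / 11208 kg = 1.33333

1.33333


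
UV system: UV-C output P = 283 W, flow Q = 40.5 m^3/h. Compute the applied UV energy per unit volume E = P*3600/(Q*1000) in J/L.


Energy delivered per hour = 283 W * 3600 s = 1018800 J/h
Volume treated per hour = 40.5 m^3/h * 1000 = 40500 L/h
dose = 1018800 / 40500 = 25.1556 J/L

25.1556 J/L


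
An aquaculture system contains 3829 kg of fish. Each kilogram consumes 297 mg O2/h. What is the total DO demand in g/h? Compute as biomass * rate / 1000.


Total O2 consumption (mg/h) = 3829 kg * 297 mg/(kg*h) = 1137213 mg/h
Convert to g/h: 1137213 / 1000 = 1137.213 g/h

1137.213 g/h
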